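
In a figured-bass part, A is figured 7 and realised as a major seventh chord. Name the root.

A

The figures 7 mean the root of the chord is in the bass. If A is the root of a major seventh chord, the root is A (chord tones A–C#–E–G#).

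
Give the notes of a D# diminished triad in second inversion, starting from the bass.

The chord tones are D#–F#–A. With the fifth (A) lowest for second inversion: A, D#, F#.

A, D#, F#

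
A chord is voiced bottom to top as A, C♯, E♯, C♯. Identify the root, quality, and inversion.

Reducing to letter names: A, C#, E#. These stack in thirds as A–C#–E# — an A augmented triad.
The lowest note is A, the root of the chord, so this is root position (figured bass 5/3).

A augmented, root position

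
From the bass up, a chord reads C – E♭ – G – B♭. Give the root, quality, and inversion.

The pitch classes C, Eb, G, Bb arrange in thirds as C–Eb–G–Bb: a C minor seventh chord.
C is the root of C minor seventh; root in the bass means root position (figured bass 7).

C minor seventh, root position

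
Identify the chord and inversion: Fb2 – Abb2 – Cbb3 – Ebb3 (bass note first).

The distinct note names are Fb, Abb, Cbb, Ebb. Stacked in thirds they read Fb–Abb–Cbb–Ebb, which is a half-diminished seventh chord on Fb.
The lowest note is Fb, the root of the chord, so this is root position (figured bass 7).

Fb half-diminished seventh, root position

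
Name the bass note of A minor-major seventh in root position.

In root position the root is lowest. For A minor-major seventh (A–C–E–G#) that is A.

A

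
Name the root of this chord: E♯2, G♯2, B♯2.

E#, G#, B# are the tones of an E# minor triad (E#–G#–B#), making E# the root.

E#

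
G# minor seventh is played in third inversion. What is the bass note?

F#

In third inversion the seventh is lowest. For G# minor seventh (G#–B–D#–F#) that is F#.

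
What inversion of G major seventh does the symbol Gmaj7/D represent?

Gmaj7/D means G major seventh with D in the bass. D is the fifth of G major seventh (G–B–D–F#), so this is second inversion.

second inversion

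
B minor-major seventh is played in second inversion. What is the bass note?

In second inversion the fifth is lowest. For B minor-major seventh (B–D–F#–A#) that is F#.

F#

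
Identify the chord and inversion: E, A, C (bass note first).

The pitch classes E, A, C arrange in thirds as A–C–E: an A minor triad.
The lowest note is E, the fifth of the chord, so this is second inversion (figured bass 6/4).

A minor, second inversion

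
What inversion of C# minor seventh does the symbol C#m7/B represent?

third inversion

C#m7/B means C# minor seventh with B in the bass. B is the seventh of C# minor seventh (C#–E–G#–B), so this is third inversion.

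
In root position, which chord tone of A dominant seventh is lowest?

A dominant seventh is A–C#–E–G. Root position places the root in the bass: A.

A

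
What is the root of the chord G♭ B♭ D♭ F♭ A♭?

Gb

Gb, Bb, Db, Fb, Ab are the tones of a Gb dominant ninth chord (Gb–Bb–Db–Fb–Ab), making Gb the root.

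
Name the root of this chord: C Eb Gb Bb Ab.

Ab

Reordering C, Eb, Gb, Bb, Ab into stacked thirds gives Ab–C–Eb–Gb–Bb; the bottom of that stack, Ab, is the root.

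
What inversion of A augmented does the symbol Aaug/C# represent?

first inversion

Aaug/C# means A augmented with C# in the bass. C# is the third of A augmented (A–C#–E#), so this is first inversion.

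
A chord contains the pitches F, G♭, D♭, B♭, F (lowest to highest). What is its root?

Gb

The distinct letter names are F, Gb, Db, Bb. Arranged as a stack of thirds they read Gb–Bb–Db–F, so Gb is the root (a Gb major seventh chord).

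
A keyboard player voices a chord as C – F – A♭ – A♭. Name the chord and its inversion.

Reducing to letter names: C, F, Ab. These stack in thirds as F–Ab–C — an F minor triad.
With the fifth (C) in the bass, the chord is in second inversion (figured bass 6/4).

F minor, second inversion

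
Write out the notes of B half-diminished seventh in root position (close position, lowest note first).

B half-diminished seventh is B–D–F–A. Root position puts the root (B) in the bass, with the remaining tones above: B, D, F, A.

B, D, F, A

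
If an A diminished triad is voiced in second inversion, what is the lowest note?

Eb

In second inversion the fifth is lowest. For A diminished (A–C–Eb) that is Eb.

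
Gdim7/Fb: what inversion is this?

third inversion

Gdim7/Fb means G diminished seventh with Fb in the bass. Fb is the seventh of G diminished seventh (G–Bb–Db–Fb), so this is third inversion.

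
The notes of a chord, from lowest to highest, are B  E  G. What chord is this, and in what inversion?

E minor, second inversion

Reducing to letter names: B, E, G. These stack in thirds as E–G–B — an E minor triad.
The lowest note is B, the fifth of the chord, so this is second inversion (figured bass 6/4).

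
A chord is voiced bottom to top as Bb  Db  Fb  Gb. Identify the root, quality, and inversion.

Reducing to letter names: Bb, Db, Fb, Gb. These stack in thirds as Gb–Bb–Db–Fb — a Gb dominant seventh chord.
Bb is the third of Gb dominant seventh; third in the bass means first inversion (figured bass 6/5).

Gb dominant seventh, first inversion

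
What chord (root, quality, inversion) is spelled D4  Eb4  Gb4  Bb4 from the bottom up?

The pitch classes D, Eb, Gb, Bb arrange in thirds as Eb–Gb–Bb–D: an Eb minor-major seventh chord.
With the seventh (D) in the bass, the chord is in third inversion (figured bass 4/2).

Eb minor-major seventh, third inversion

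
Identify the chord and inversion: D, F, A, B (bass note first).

B half-diminished seventh, first inversion

The pitch classes D, F, A, B arrange in thirds as B–D–F–A: a B half-diminished seventh chord.
With the third (D) in the bass, the chord is in first inversion (figured bass 6/5).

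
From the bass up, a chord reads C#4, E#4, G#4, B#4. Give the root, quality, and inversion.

C# major seventh, root position

The pitch classes C#, E#, G#, B# arrange in thirds as C#–E#–G#–B#: a C# major seventh chord.
The lowest note is C#, the root of the chord, so this is root position (figured bass 7).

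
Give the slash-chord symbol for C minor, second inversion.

Second inversion of C minor has the fifth (G) in the bass. As a slash chord: Cm/G.

Cm/G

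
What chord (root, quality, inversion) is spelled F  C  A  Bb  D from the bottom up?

Bb major ninth, second inversion

Reducing to letter names: F, C, A, Bb, D. These stack in thirds as Bb–D–F–A–C — a Bb major ninth chord.
With the fifth (F) in the bass, the chord is in second inversion.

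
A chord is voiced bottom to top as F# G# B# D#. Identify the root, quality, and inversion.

The pitch classes F#, G#, B#, D# arrange in thirds as G#–B#–D#–F#: a G# dominant seventh chord.
F# is the seventh of G# dominant seventh; seventh in the bass means third inversion (figured bass 4/2).

G# dominant seventh, third inversion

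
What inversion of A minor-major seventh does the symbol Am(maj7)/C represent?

first inversion

Am(maj7)/C means A minor-major seventh with C in the bass. C is the third of A minor-major seventh (A–C–E–G#), so this is first inversion.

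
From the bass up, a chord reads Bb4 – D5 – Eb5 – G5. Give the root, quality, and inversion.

Eb major seventh, second inversion

Reducing to letter names: Bb, D, Eb, G. These stack in thirds as Eb–G–Bb–D — an Eb major seventh chord.
Bb is the fifth of Eb major seventh; fifth in the bass means second inversion (figured bass 4/3).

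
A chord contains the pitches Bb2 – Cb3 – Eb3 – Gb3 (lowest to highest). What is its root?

Reordering Bb, Cb, Eb, Gb into stacked thirds gives Cb–Eb–Gb–Bb; the bottom of that stack, Cb, is the root.

Cb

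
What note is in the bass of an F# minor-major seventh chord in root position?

The root of F# minor-major seventh (F#–A–C#–E#) is F#; that is the bass in root position.

F#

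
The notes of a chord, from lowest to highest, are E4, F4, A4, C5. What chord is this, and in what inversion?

F major seventh, third inversion

Reducing to letter names: E, F, A, C. These stack in thirds as F–A–C–E — an F major seventh chord.
With the seventh (E) in the bass, the chord is in third inversion (figured bass 4/2).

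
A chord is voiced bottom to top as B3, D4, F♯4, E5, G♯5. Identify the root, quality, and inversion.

E dominant ninth, second inversion

The distinct note names are B, D, F#, E, G#. Stacked in thirds they read E–G#–B–D–F#, which is a dominant ninth chord on E.
With the fifth (B) in the bass, the chord is in second inversion.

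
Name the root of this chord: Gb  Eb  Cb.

Cb

Gb, Eb, Cb are the tones of a Cb major triad (Cb–Eb–Gb), making Cb the root.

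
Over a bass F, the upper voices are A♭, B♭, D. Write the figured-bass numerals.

The notes F, Ab, Bb, D stack in thirds as Bb–D–F–Ab — a Bb dominant seventh chord. The bass F is the fifth, so this is second inversion: figured 4/3.

4/3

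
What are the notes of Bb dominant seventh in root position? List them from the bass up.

Bb dominant seventh is Bb–D–F–Ab. Root position puts the root (Bb) in the bass, with the remaining tones above: Bb, D, F, Ab.

Bb, D, F, Ab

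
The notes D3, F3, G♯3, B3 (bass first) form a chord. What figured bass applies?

The notes D, F, G#, B stack in thirds as G#–B–D–F — a G# diminished seventh chord. The bass D is the fifth, so this is second inversion: figured 4/3.

4/3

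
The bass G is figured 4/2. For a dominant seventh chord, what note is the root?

A

The figures 4/2 mean the seventh of the chord is in the bass. If G is the seventh of a dominant seventh chord, the root is A (chord tones A–C#–E–G).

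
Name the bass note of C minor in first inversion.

Eb

The third of C minor (C–Eb–G) is Eb; that is the bass in first inversion.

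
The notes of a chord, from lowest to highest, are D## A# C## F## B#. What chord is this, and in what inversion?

B# dominant ninth, first inversion

Reducing to letter names: D##, A#, C##, F##, B#. These stack in thirds as B#–D##–F##–A#–C## — a B# dominant ninth chord.
With the third (D##) in the bass, the chord is in first inversion.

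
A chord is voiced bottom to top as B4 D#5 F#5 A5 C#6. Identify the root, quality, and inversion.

B dominant ninth, root position

The distinct note names are B, D#, F#, A, C#. Stacked in thirds they read B–D#–F#–A–C#, which is a dominant ninth chord on B.
With the root (B) in the bass, the chord is in root position.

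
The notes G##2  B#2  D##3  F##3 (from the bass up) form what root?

Reordering G##, B#, D##, F## into stacked thirds gives G##–B#–D##–F##; the bottom of that stack, G##, is the root.

G##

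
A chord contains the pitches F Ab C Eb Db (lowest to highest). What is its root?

F, Ab, C, Eb, Db are the tones of a Db major ninth chord (Db–F–Ab–C–Eb), making Db the root.

Db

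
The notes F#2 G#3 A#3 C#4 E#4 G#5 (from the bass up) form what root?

F#

The distinct letter names are F#, G#, A#, C#, E#. Arranged as a stack of thirds they read F#–A#–C#–E#–G#, so F# is the root (an F# major ninth chord).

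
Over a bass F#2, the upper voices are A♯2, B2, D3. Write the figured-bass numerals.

The notes F#, A#, B, D stack in thirds as B–D–F#–A# — a B minor-major seventh chord. The bass F# is the fifth, so this is second inversion: figured 4/3.

4/3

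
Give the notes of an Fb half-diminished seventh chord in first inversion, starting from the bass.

Abb, Cbb, Ebb, Fb

Spelling Fb half-diminished seventh: Fb–Abb–Cbb–Ebb. In first inversion the third is bass, giving Abb, Cbb, Ebb, Fb from the bottom.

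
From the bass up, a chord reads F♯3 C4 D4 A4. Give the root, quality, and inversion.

D dominant seventh, first inversion

The distinct note names are F#, C, D, A. Stacked in thirds they read D–F#–A–C, which is a dominant seventh chord on D.
F# is the third of D dominant seventh; third in the bass means first inversion (figured bass 6/5).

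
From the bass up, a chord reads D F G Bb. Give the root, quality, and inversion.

G minor seventh, second inversion

Reducing to letter names: D, F, G, Bb. These stack in thirds as G–Bb–D–F — a G minor seventh chord.
The lowest note is D, the fifth of the chord, so this is second inversion (figured bass 4/3).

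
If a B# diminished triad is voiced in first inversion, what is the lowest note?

B# diminished is B#–D#–F#. First inversion places the third in the bass: D#.

D#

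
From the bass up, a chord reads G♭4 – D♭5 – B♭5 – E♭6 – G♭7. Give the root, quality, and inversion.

Reducing to letter names: Gb, Db, Bb, Eb. These stack in thirds as Eb–Gb–Bb–Db — an Eb minor seventh chord.
With the third (Gb) in the bass, the chord is in first inversion (figured bass 6/5).

Eb minor seventh, first inversion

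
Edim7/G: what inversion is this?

first inversion

Edim7/G means E diminished seventh with G in the bass. G is the third of E diminished seventh (E–G–Bb–Db), so this is first inversion.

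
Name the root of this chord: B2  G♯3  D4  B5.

The distinct letter names are B, G#, D. Arranged as a stack of thirds they read G#–B–D, so G# is the root (a G# diminished triad).

G#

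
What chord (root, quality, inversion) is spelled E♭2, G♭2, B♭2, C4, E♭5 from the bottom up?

The distinct note names are Eb, Gb, Bb, C. Stacked in thirds they read C–Eb–Gb–Bb, which is a half-diminished seventh chord on C.
The lowest note is Eb, the third of the chord, so this is first inversion (figured bass 6/5).

C half-diminished seventh, first inversion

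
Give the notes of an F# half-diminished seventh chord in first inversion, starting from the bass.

A, C, E, F#

F# half-diminished seventh is F#–A–C–E. First inversion puts the third (A) in the bass, with the remaining tones above: A, C, E, F#.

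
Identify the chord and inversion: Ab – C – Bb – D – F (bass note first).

Bb dominant ninth, third inversion

The distinct note names are Ab, C, Bb, D, F. Stacked in thirds they read Bb–D–F–Ab–C, which is a dominant ninth chord on Bb.
With the seventh (Ab) in the bass, the chord is in third inversion.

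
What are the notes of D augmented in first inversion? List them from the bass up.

F#, A#, D

Spelling D augmented: D–F#–A#. In first inversion the third is bass, giving F#, A#, D from the bottom.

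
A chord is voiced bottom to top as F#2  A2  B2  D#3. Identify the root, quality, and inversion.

The pitch classes F#, A, B, D# arrange in thirds as B–D#–F#–A: a B dominant seventh chord.
With the fifth (F#) in the bass, the chord is in second inversion (figured bass 4/3).

B dominant seventh, second inversion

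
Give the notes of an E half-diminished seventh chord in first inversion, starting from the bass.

Spelling E half-diminished seventh: E–G–Bb–D. In first inversion the third is bass, giving G, Bb, D, E from the bottom.

G, Bb, D, E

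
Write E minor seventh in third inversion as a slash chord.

Em7/D

Third inversion of E minor seventh has the seventh (D) in the bass. As a slash chord: Em7/D.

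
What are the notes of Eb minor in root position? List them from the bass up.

Eb, Gb, Bb

Eb minor is Eb–Gb–Bb. Root position puts the root (Eb) in the bass, with the remaining tones above: Eb, Gb, Bb.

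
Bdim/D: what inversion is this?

Bdim/D means B diminished with D in the bass. D is the third of B diminished (B–D–F), so this is first inversion.

first inversion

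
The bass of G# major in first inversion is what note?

The third of G# major (G#–B#–D#) is B#; that is the bass in first inversion.

B#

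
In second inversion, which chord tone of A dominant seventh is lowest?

The fifth of A dominant seventh (A–C#–E–G) is E; that is the bass in second inversion.

E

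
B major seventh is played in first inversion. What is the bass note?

D#

B major seventh is B–D#–F#–A#. First inversion places the third in the bass: D#.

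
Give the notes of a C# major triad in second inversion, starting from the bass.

G#, C#, E#

Spelling C# major: C#–E#–G#. In second inversion the fifth is bass, giving G#, C#, E# from the bottom.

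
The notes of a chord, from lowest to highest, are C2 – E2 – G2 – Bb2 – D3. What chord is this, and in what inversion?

Reducing to letter names: C, E, G, Bb, D. These stack in thirds as C–E–G–Bb–D — a C dominant ninth chord.
The lowest note is C, the root of the chord, so this is root position.

C dominant ninth, root position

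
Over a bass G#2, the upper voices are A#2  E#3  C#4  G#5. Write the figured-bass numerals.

4/2

The notes G#, A#, E#, C# stack in thirds as A#–C#–E#–G# — an A# minor seventh chord. The bass G# is the seventh, so this is third inversion: figured 4/2.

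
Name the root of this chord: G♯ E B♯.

E

The distinct letter names are G#, E, B#. Arranged as a stack of thirds they read E–G#–B#, so E is the root (an E augmented triad).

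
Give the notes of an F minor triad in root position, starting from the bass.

F minor is F–Ab–C. Root position puts the root (F) in the bass, with the remaining tones above: F, Ab, C.

F, Ab, C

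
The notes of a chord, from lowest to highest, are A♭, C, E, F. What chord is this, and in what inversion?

The distinct note names are Ab, C, E, F. Stacked in thirds they read F–Ab–C–E, which is a minor-major seventh chord on F.
Ab is the third of F minor-major seventh; third in the bass means first inversion (figured bass 6/5).

F minor-major seventh, first inversion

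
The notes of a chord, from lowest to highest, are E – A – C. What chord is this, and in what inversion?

The distinct note names are E, A, C. Stacked in thirds they read A–C–E, which is a minor triad on A.
E is the fifth of A minor; fifth in the bass means second inversion (figured bass 6/4).

A minor, second inversion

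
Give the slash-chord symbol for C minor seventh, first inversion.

First inversion of C minor seventh has the third (Eb) in the bass. As a slash chord: Cm7/Eb.

Cm7/Eb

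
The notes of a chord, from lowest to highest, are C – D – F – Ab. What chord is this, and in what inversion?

D half-diminished seventh, third inversion

Reducing to letter names: C, D, F, Ab. These stack in thirds as D–F–Ab–C — a D half-diminished seventh chord.
The lowest note is C, the seventh of the chord, so this is third inversion (figured bass 4/2).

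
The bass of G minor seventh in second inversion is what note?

D

In second inversion the fifth is lowest. For G minor seventh (G–Bb–D–F) that is D.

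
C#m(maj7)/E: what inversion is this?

C#m(maj7)/E means C# minor-major seventh with E in the bass. E is the third of C# minor-major seventh (C#–E–G#–B#), so this is first inversion.

first inversion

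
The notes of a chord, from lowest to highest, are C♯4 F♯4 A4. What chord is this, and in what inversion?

The pitch classes C#, F#, A arrange in thirds as F#–A–C#: an F# minor triad.
With the fifth (C#) in the bass, the chord is in second inversion (figured bass 6/4).

F# minor, second inversion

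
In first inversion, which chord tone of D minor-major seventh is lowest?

F

The third of D minor-major seventh (D–F–A–C#) is F; that is the bass in first inversion.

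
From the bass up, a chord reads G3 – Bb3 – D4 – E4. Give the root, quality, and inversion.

E half-diminished seventh, first inversion

Reducing to letter names: G, Bb, D, E. These stack in thirds as E–G–Bb–D — an E half-diminished seventh chord.
The lowest note is G, the third of the chord, so this is first inversion (figured bass 6/5).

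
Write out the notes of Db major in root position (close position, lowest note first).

The chord tones are Db–F–Ab. With the root (Db) lowest for root position: Db, F, Ab.

Db, F, Ab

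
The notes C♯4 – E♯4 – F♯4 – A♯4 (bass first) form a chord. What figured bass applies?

The notes C#, E#, F#, A# stack in thirds as F#–A#–C#–E# — an F# major seventh chord. The bass C# is the fifth, so this is second inversion: figured 4/3.

4/3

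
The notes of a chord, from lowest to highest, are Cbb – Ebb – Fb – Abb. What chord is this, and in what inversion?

The pitch classes Cbb, Ebb, Fb, Abb arrange in thirds as Fb–Abb–Cbb–Ebb: an Fb half-diminished seventh chord.
With the fifth (Cbb) in the bass, the chord is in second inversion (figured bass 4/3).

Fb half-diminished seventh, second inversion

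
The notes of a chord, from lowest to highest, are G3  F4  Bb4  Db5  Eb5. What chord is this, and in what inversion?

Eb dominant ninth, first inversion

The distinct note names are G, F, Bb, Db, Eb. Stacked in thirds they read Eb–G–Bb–Db–F, which is a dominant ninth chord on Eb.
The lowest note is G, the third of the chord, so this is first inversion.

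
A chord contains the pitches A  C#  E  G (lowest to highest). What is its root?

Reordering A, C#, E, G into stacked thirds gives A–C#–E–G; the bottom of that stack, A, is the root.

A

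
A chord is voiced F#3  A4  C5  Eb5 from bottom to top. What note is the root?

Reordering F#, A, C, Eb into stacked thirds gives F#–A–C–Eb; the bottom of that stack, F#, is the root.

F#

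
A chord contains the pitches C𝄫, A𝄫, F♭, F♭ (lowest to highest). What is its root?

Fb

The distinct letter names are Cbb, Abb, Fb. Arranged as a stack of thirds they read Fb–Abb–Cbb, so Fb is the root (an Fb diminished triad).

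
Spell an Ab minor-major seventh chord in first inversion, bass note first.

Ab minor-major seventh is Ab–Cb–Eb–G. First inversion puts the third (Cb) in the bass, with the remaining tones above: Cb, Eb, G, Ab.

Cb, Eb, G, Ab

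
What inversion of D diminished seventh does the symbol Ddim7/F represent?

first inversion

Ddim7/F means D diminished seventh with F in the bass. F is the third of D diminished seventh (D–F–Ab–Cb), so this is first inversion.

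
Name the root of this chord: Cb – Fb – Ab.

Fb

The distinct letter names are Cb, Fb, Ab. Arranged as a stack of thirds they read Fb–Ab–Cb, so Fb is the root (an Fb major triad).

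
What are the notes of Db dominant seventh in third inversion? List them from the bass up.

Cb, Db, F, Ab

Spelling Db dominant seventh: Db–F–Ab–Cb. In third inversion the seventh is bass, giving Cb, Db, F, Ab from the bottom.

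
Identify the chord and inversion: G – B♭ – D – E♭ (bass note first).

The distinct note names are G, Bb, D, Eb. Stacked in thirds they read Eb–G–Bb–D, which is a major seventh chord on Eb.
G is the third of Eb major seventh; third in the bass means first inversion (figured bass 6/5).

Eb major seventh, first inversion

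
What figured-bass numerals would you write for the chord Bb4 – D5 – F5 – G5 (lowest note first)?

The notes Bb, D, F, G stack in thirds as G–Bb–D–F — a G minor seventh chord. The bass Bb is the third, so this is first inversion: figured 6/5.

6/5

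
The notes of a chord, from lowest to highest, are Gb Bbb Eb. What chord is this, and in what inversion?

The pitch classes Gb, Bbb, Eb arrange in thirds as Eb–Gb–Bbb: an Eb diminished triad.
With the third (Gb) in the bass, the chord is in first inversion (figured bass 6).

Eb diminished, first inversion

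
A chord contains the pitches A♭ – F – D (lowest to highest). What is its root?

D

Reordering Ab, F, D into stacked thirds gives D–F–Ab; the bottom of that stack, D, is the root.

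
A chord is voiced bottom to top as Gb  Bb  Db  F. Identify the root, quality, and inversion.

The distinct note names are Gb, Bb, Db, F. Stacked in thirds they read Gb–Bb–Db–F, which is a major seventh chord on Gb.
Gb is the root of Gb major seventh; root in the bass means root position (figured bass 7).

Gb major seventh, root position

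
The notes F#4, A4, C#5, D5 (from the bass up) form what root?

D

The distinct letter names are F#, A, C#, D. Arranged as a stack of thirds they read D–F#–A–C#, so D is the root (a D major seventh chord).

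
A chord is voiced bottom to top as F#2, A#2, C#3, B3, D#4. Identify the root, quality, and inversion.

The distinct note names are F#, A#, C#, B, D#. Stacked in thirds they read B–D#–F#–A#–C#, which is a major ninth chord on B.
With the fifth (F#) in the bass, the chord is in second inversion.

B major ninth, second inversion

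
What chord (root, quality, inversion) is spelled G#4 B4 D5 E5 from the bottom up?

E dominant seventh, first inversion

The pitch classes G#, B, D, E arrange in thirds as E–G#–B–D: an E dominant seventh chord.
With the third (G#) in the bass, the chord is in first inversion (figured bass 6/5).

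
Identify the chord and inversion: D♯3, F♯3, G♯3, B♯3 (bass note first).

G# dominant seventh, second inversion

The distinct note names are D#, F#, G#, B#. Stacked in thirds they read G#–B#–D#–F#, which is a dominant seventh chord on G#.
The lowest note is D#, the fifth of the chord, so this is second inversion (figured bass 4/3).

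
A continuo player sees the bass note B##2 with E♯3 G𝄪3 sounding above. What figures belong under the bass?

6/4

The notes B##, E#, G## stack in thirds as E#–G##–B## — an E# augmented triad. The bass B## is the fifth, so this is second inversion: figured 6/4.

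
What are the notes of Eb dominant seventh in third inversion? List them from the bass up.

The chord tones are Eb–G–Bb–Db. With the seventh (Db) lowest for third inversion: Db, Eb, G, Bb.

Db, Eb, G, Bb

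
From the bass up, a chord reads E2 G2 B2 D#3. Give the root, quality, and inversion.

The distinct note names are E, G, B, D#. Stacked in thirds they read E–G–B–D#, which is a minor-major seventh chord on E.
E is the root of E minor-major seventh; root in the bass means root position (figured bass 7).

E minor-major seventh, root position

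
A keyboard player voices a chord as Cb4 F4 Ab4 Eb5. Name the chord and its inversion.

F half-diminished seventh, second inversion

The pitch classes Cb, F, Ab, Eb arrange in thirds as F–Ab–Cb–Eb: an F half-diminished seventh chord.
The lowest note is Cb, the fifth of the chord, so this is second inversion (figured bass 4/3).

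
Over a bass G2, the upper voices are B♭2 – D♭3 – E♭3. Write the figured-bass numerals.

The notes G, Bb, Db, Eb stack in thirds as Eb–G–Bb–Db — an Eb dominant seventh chord. The bass G is the third, so this is first inversion: figured 6/5.

6/5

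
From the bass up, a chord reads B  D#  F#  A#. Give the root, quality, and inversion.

B major seventh, root position

Reducing to letter names: B, D#, F#, A#. These stack in thirds as B–D#–F#–A# — a B major seventh chord.
B is the root of B major seventh; root in the bass means root position (figured bass 7).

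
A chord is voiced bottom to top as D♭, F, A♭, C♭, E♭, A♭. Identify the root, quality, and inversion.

The distinct note names are Db, F, Ab, Cb, Eb. Stacked in thirds they read Db–F–Ab–Cb–Eb, which is a dominant ninth chord on Db.
The lowest note is Db, the root of the chord, so this is root position.

Db dominant ninth, root position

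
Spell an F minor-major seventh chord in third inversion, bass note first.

E, F, Ab, C

Spelling F minor-major seventh: F–Ab–C–E. In third inversion the seventh is bass, giving E, F, Ab, C from the bottom.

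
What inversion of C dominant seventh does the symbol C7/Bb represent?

C7/Bb means C dominant seventh with Bb in the bass. Bb is the seventh of C dominant seventh (C–E–G–Bb), so this is third inversion.

third inversion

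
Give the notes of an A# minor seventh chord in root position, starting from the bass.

A#, C#, E#, G#

Spelling A# minor seventh: A#–C#–E#–G#. In root position the root is bass, giving A#, C#, E#, G# from the bottom.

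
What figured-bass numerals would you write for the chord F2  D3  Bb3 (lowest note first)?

The notes F, D, Bb stack in thirds as Bb–D–F — a Bb major triad. The bass F is the fifth, so this is second inversion: figured 6/4.

6/4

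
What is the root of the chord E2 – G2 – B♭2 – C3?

C

Reordering E, G, Bb, C into stacked thirds gives C–E–G–Bb; the bottom of that stack, C, is the root.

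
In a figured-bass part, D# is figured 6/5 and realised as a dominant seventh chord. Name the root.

The figures 6/5 mean the third of the chord is in the bass. If D# is the third of a dominant seventh chord, the root is B (chord tones B–D#–F#–A).

B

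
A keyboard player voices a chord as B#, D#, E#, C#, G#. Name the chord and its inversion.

C# major ninth, third inversion

Reducing to letter names: B#, D#, E#, C#, G#. These stack in thirds as C#–E#–G#–B#–D# — a C# major ninth chord.
The lowest note is B#, the seventh of the chord, so this is third inversion.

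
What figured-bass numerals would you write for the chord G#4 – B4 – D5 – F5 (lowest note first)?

The notes G#, B, D, F stack in thirds as G#–B–D–F — a G# diminished seventh chord. The bass G# is the root, so this is root position: figured 7.

7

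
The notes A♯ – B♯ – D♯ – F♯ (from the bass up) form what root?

Reordering A#, B#, D#, F# into stacked thirds gives B#–D#–F#–A#; the bottom of that stack, B#, is the root.

B#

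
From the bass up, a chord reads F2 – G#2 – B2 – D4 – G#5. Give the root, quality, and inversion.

Reducing to letter names: F, G#, B, D. These stack in thirds as G#–B–D–F — a G# diminished seventh chord.
F is the seventh of G# diminished seventh; seventh in the bass means third inversion (figured bass 4/2).

G# diminished seventh, third inversion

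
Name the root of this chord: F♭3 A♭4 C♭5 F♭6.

Fb

The distinct letter names are Fb, Ab, Cb. Arranged as a stack of thirds they read Fb–Ab–Cb, so Fb is the root (an Fb major triad).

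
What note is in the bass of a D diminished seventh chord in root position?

D diminished seventh is D–F–Ab–Cb. Root position places the root in the bass: D.

D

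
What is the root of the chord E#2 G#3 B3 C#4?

C#

E#, G#, B, C# are the tones of a C# dominant seventh chord (C#–E#–G#–B), making C# the root.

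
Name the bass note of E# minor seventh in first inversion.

In first inversion the third is lowest. For E# minor seventh (E#–G#–B#–D#) that is G#.

G#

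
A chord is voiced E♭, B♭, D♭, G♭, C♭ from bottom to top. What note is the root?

Cb

Eb, Bb, Db, Gb, Cb are the tones of a Cb major ninth chord (Cb–Eb–Gb–Bb–Db), making Cb the root.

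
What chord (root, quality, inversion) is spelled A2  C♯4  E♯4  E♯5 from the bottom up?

A augmented, root position

The distinct note names are A, C#, E#. Stacked in thirds they read A–C#–E#, which is an augmented triad on A.
The lowest note is A, the root of the chord, so this is root position (figured bass 5/3).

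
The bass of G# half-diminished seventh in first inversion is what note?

B

The third of G# half-diminished seventh (G#–B–D–F#) is B; that is the bass in first inversion.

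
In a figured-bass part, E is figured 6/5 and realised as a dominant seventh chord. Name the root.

C

The figures 6/5 mean the third of the chord is in the bass. If E is the third of a dominant seventh chord, the root is C (chord tones C–E–G–Bb).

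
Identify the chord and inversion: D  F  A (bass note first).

D minor, root position

The distinct note names are D, F, A. Stacked in thirds they read D–F–A, which is a minor triad on D.
The lowest note is D, the root of the chord, so this is root position (figured bass 5/3).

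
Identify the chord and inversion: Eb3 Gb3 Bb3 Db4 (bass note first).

The pitch classes Eb, Gb, Bb, Db arrange in thirds as Eb–Gb–Bb–Db: an Eb minor seventh chord.
The lowest note is Eb, the root of the chord, so this is root position (figured bass 7).

Eb minor seventh, root position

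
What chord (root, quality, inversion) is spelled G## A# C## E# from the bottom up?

A# major seventh, third inversion

The distinct note names are G##, A#, C##, E#. Stacked in thirds they read A#–C##–E#–G##, which is a major seventh chord on A#.
With the seventh (G##) in the bass, the chord is in third inversion (figured bass 4/2).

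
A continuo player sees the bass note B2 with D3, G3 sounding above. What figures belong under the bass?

6

The notes B, D, G stack in thirds as G–B–D — a G major triad. The bass B is the third, so this is first inversion: figured 6.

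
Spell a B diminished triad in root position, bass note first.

The chord tones are B–D–F. With the root (B) lowest for root position: B, D, F.

B, D, F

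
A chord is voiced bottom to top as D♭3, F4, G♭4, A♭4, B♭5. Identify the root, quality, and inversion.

The distinct note names are Db, F, Gb, Ab, Bb. Stacked in thirds they read Gb–Bb–Db–F–Ab, which is a major ninth chord on Gb.
The lowest note is Db, the fifth of the chord, so this is second inversion.

Gb major ninth, second inversion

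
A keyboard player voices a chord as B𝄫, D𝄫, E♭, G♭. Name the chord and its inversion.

Eb diminished seventh, second inversion

Reducing to letter names: Bbb, Dbb, Eb, Gb. These stack in thirds as Eb–Gb–Bbb–Dbb — an Eb diminished seventh chord.
Bbb is the fifth of Eb diminished seventh; fifth in the bass means second inversion (figured bass 4/3).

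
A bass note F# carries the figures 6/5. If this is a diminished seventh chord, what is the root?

D#

The figures 6/5 mean the third of the chord is in the bass. If F# is the third of a diminished seventh chord, the root is D# (chord tones D#–F#–A–C).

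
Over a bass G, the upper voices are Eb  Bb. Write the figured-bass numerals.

6

The notes G, Eb, Bb stack in thirds as Eb–G–Bb — an Eb major triad. The bass G is the third, so this is first inversion: figured 6.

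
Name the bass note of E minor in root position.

E

The root of E minor (E–G–B) is E; that is the bass in root position.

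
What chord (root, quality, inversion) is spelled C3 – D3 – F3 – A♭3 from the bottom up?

D half-diminished seventh, third inversion

The distinct note names are C, D, F, Ab. Stacked in thirds they read D–F–Ab–C, which is a half-diminished seventh chord on D.
With the seventh (C) in the bass, the chord is in third inversion (figured bass 4/2).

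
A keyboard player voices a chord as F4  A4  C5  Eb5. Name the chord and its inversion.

F dominant seventh, root position

The pitch classes F, A, C, Eb arrange in thirds as F–A–C–Eb: an F dominant seventh chord.
F is the root of F dominant seventh; root in the bass means root position (figured bass 7).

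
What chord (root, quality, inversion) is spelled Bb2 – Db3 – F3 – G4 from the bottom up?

G half-diminished seventh, first inversion

The distinct note names are Bb, Db, F, G. Stacked in thirds they read G–Bb–Db–F, which is a half-diminished seventh chord on G.
Bb is the third of G half-diminished seventh; third in the bass means first inversion (figured bass 6/5).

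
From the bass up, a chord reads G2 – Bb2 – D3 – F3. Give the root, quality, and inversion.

Reducing to letter names: G, Bb, D, F. These stack in thirds as G–Bb–D–F — a G minor seventh chord.
With the root (G) in the bass, the chord is in root position (figured bass 7).

G minor seventh, root position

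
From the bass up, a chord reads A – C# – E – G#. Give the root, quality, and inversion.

A major seventh, root position

Reducing to letter names: A, C#, E, G#. These stack in thirds as A–C#–E–G# — an A major seventh chord.
A is the root of A major seventh; root in the bass means root position (figured bass 7).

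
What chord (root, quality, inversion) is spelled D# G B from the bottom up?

The pitch classes D#, G, B arrange in thirds as G–B–D#: a G augmented triad.
With the fifth (D#) in the bass, the chord is in second inversion (figured bass 6/4).

G augmented, second inversion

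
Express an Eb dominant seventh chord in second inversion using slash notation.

Second inversion of Eb dominant seventh has the fifth (Bb) in the bass. As a slash chord: Eb7/Bb.

Eb7/Bb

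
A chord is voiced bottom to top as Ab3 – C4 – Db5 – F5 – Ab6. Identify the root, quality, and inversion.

Db major seventh, second inversion

Reducing to letter names: Ab, C, Db, F. These stack in thirds as Db–F–Ab–C — a Db major seventh chord.
The lowest note is Ab, the fifth of the chord, so this is second inversion (figured bass 4/3).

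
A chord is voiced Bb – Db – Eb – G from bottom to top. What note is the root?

The distinct letter names are Bb, Db, Eb, G. Arranged as a stack of thirds they read Eb–G–Bb–Db, so Eb is the root (an Eb dominant seventh chord).

Eb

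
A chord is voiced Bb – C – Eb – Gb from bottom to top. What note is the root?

Bb, C, Eb, Gb are the tones of a C half-diminished seventh chord (C–Eb–Gb–Bb), making C the root.

C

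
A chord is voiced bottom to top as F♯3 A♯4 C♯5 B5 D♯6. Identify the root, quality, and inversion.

B major ninth, second inversion

The distinct note names are F#, A#, C#, B, D#. Stacked in thirds they read B–D#–F#–A#–C#, which is a major ninth chord on B.
F# is the fifth of B major ninth; fifth in the bass means second inversion.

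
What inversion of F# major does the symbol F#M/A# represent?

F#M/A# means F# major with A# in the bass. A# is the third of F# major (F#–A#–C#), so this is first inversion.

first inversion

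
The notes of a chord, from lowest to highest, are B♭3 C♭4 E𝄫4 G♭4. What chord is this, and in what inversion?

Reducing to letter names: Bb, Cb, Ebb, Gb. These stack in thirds as Cb–Ebb–Gb–Bb — a Cb minor-major seventh chord.
Bb is the seventh of Cb minor-major seventh; seventh in the bass means third inversion (figured bass 4/2).

Cb minor-major seventh, third inversion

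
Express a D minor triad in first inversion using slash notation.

First inversion of D minor has the third (F) in the bass. As a slash chord: Dm/F.

Dm/F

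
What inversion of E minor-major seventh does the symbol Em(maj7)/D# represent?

third inversion

Em(maj7)/D# means E minor-major seventh with D# in the bass. D# is the seventh of E minor-major seventh (E–G–B–D#), so this is third inversion.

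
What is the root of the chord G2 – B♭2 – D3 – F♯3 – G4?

G

G, Bb, D, F# are the tones of a G minor-major seventh chord (G–Bb–D–F#), making G the root.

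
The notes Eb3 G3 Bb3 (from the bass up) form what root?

Eb

Reordering Eb, G, Bb into stacked thirds gives Eb–G–Bb; the bottom of that stack, Eb, is the root.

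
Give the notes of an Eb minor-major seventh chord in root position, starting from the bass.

Eb, Gb, Bb, D

Eb minor-major seventh is Eb–Gb–Bb–D. Root position puts the root (Eb) in the bass, with the remaining tones above: Eb, Gb, Bb, D.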